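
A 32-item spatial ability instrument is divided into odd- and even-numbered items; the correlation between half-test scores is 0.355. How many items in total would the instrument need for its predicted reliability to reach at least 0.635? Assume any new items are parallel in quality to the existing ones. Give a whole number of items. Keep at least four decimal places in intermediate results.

r_full = 2(0.355)/(1 + 0.355) = 0.5240
n = r_tgt(1 − r_full) / [r_full(1 − r_tgt)] = 0.635 × 0.4760 / (0.5240 × 0.365) ≈ 1.5804
Items = 1.5804 × 32 ≈ 50.57 → 51

51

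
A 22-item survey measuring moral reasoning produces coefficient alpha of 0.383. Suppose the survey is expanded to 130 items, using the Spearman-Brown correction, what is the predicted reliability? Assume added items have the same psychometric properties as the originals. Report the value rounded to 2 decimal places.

0.79

The new length is 130/22 = 5.9091 times the old.
Apply the Spearman-Brown prophecy formula, r' = nr / [1 + (n − 1)r]:
r_new = (5.9091 × 0.383) / (1 + (5.9091 − 1) × 0.383)
     = 2.2632 / 2.8802 = 0.7858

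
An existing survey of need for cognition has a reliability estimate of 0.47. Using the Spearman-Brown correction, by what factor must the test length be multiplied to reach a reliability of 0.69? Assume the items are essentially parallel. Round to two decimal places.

2.51

Rearranging the Spearman-Brown formula for n,
n = r_target (1 − r_old) / [ r_old (1 − r_target) ]
n = 0.69(1 − 0.47) / [0.47(1 − 0.69)]
n = 0.3657 / 0.1457 ≈ 2.5100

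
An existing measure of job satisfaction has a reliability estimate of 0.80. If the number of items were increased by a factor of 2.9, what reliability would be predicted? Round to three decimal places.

Apply the Spearman-Brown prophecy formula, r' = nr / [1 + (n − 1)r]:
r_new = (2.9 × 0.80) / (1 + (2.9 − 1) × 0.80)
     = 2.3200 / 2.5200 = 0.9206

0.921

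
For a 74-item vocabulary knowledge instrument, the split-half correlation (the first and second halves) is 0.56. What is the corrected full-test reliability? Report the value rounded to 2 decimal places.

0.72

The full test is twice the length of either half (n = 2).
r_full = 2r_hh / (1 + r_hh) = 2 × 0.56 / (1 + 0.56)
       = 1.1200 / 1.5600 = 0.7179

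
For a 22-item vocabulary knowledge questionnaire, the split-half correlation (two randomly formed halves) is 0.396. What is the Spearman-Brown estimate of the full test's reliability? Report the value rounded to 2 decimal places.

0.57

The full test is twice the length of either half (n = 2).
r_full = 2(0.396) / (1 + 0.396)
       = 0.7920 / 1.3960 = 0.5673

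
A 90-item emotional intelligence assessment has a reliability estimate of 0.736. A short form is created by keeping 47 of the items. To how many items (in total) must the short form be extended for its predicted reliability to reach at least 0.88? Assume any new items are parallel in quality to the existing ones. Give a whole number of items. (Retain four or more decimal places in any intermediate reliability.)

237

Short-form reliability: n = 47/90 = 0.5222; r_47 = n·r/(1+(n−1)r) ≈ 0.5928
Then solve for n' with r_old = 0.5928, r_target = 0.88: n' = 0.88(1 − 0.5928)/[0.5928(1 − 0.88)] = 5.0373
Items = 5.0373 × 47 ≈ 236.75 → 237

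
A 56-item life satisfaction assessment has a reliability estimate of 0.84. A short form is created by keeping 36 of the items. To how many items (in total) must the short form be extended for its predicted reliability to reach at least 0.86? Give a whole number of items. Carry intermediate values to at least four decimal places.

66

First, r for the 36-item form: n = 36/56 = 0.6429, so r_36 = 0.6429·0.84/(1 + (0.6429 − 1)·0.84) = 0.7714
Then solve for n' with r_old = 0.7714, r_target = 0.86: n' = 0.86(1 − 0.7714)/[0.7714(1 − 0.86)] = 1.8204
Items = 1.8204 × 36 ≈ 65.53 → 66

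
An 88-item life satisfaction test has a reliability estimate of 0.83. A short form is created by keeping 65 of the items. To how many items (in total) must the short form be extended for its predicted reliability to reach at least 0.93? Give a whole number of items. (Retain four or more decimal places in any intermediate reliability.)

Short-form reliability: n = 65/88 = 0.7386; r_65 = n·r/(1+(n−1)r) ≈ 0.7829
Then solve for n' with r_old = 0.7829, r_target = 0.93: n' = 0.93(1 − 0.7829)/[0.7829(1 − 0.93)] = 3.6842
Total items = 3.6842 × 65 = 239.47, rounded up to 240.

240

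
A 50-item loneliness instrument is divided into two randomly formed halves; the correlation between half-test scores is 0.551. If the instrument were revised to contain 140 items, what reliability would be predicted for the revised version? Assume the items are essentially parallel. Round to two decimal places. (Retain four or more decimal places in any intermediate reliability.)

0.87

Spearman-Brown correction (n = 2): r_full = 2·0.551/(1 + 0.551) = 0.7105
Then adjust to 140 items: n = 140/50 = 2.8000
r_new = n·r_full / (1 + (n − 1)·r_full) = 1.9894 / 2.2789 ≈ 0.8730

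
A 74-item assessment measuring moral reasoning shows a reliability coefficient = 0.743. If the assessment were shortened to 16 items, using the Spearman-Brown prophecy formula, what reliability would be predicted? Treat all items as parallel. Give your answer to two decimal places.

0.38

Length ratio n = 16/74 = 0.2162
Spearman-Brown: r_new = n·r / (1 + (n − 1)·r)
r_new = 0.2162·0.743 / [1 + (0.2162 − 1)·0.743]
r_new = 0.1606 / 0.4176 ≈ 0.3846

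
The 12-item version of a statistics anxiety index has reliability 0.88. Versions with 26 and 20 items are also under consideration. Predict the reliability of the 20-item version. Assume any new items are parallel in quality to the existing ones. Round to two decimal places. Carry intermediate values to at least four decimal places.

0.92

Only the ratio of lengths matters: n = 20/12 = 1.6667
r_{20} = n·r / (1 + (n − 1)·r) = 1.4667 / 1.5867 ≈ 0.9244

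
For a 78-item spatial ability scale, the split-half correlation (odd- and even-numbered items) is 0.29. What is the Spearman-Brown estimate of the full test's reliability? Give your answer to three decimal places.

0.450

Each half is half the length of the full test, so the full test is n = 2 times a half.
r_full = 2(0.29) / (1 + 0.29)
       = 0.5800 / 1.2900 = 0.4496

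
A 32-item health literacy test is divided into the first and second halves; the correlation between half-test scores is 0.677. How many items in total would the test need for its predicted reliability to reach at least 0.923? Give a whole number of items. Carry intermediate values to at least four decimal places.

Corrected full-test reliability: r_full = 2 × 0.677 / (1 + 0.677) ≈ 0.8074
n = r_tgt(1 − r_full) / [r_full(1 − r_tgt)] = 0.923 × 0.1926 / (0.8074 × 0.077) ≈ 2.8594
Required items = 2.8594 × 32 = 91.50, so 92 items.

92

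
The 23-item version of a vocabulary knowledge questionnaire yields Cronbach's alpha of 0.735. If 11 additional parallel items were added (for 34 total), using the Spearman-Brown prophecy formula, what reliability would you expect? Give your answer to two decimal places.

The new length is 34/23 = 1.4783 times the old.
r_new = (1.4783 × 0.735) / (1 + (1.4783 − 1) × 0.735)
r_new = 1.0866 / 1.3516 ≈ 0.8039

0.80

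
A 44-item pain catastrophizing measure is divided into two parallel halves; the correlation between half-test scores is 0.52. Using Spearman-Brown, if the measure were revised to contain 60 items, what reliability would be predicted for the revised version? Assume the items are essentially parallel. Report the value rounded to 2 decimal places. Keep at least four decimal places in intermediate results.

0.75

Full-test reliability from the split-half r: r_full = 2(0.52)/(1 + 0.52) = 0.6842
Length factor from 44 to 60 items: n = 60/44 = 1.3636
r_new = n·r_full / (1 + (n − 1)·r_full) = 0.9330 / 1.2488 ≈ 0.7471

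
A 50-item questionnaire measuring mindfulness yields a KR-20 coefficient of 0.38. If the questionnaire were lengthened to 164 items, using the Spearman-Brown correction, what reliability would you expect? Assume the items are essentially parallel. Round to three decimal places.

0.668

n = 164/50 = 3.28
r_new = 3.28·0.38 / [1 + (3.28 − 1)·0.38]
r_new = 1.2464 / 1.8664 ≈ 0.6678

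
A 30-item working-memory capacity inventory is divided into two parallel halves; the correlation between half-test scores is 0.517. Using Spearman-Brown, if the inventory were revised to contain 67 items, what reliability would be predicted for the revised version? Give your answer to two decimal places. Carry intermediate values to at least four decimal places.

0.83

Full-test reliability from the split-half r: r_full = 2(0.517)/(1 + 0.517) = 0.6816
Then adjust to 67 items: n = 67/30 = 2.2333
r_new = n·r_full / (1 + (n − 1)·r_full) = 1.5222 / 1.8406 ≈ 0.8270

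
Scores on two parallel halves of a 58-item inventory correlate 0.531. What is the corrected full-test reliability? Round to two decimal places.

The full test is twice the length of either half (n = 2).
r_full = 2(0.531) / (1 + 0.531)
r_full = 1.0620 / 1.5310 ≈ 0.6937

0.69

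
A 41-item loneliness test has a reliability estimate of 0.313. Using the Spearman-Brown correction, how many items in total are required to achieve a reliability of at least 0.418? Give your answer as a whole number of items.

Spearman-Brown solved for the length factor n:
n = r_target (1 − r_old) / [ r_old (1 − r_target) ]
n = 0.418 × (1 − 0.313) / [ 0.313 × (1 − 0.418) ]
  = 0.287166 / 0.182166 = 1.5764
So the test needs 1.5764 × 41 ≈ 64.63 items; rounding up, 65.

65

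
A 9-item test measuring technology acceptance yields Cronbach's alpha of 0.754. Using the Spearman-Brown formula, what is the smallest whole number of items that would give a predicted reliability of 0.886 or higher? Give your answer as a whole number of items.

Invert Spearman-Brown to solve for n:
n = r*(1 − r) / [ r (1 − r*) ]
n = 0.886 × (1 − 0.754) / [ 0.754 × (1 − 0.886) ]
n = 0.217956 / 0.085956 ≈ 2.5357
So the test needs 2.5357 × 9 ≈ 22.82 items; rounding up, 23.

23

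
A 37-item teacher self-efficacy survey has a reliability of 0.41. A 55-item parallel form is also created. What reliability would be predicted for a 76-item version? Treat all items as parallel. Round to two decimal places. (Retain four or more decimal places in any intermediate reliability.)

0.59

Only the ratio of lengths matters: n = 76/37 = 2.0541
r_{76} = n·r / (1 + (n − 1)·r) = 0.8422 / 1.4322 ≈ 0.5880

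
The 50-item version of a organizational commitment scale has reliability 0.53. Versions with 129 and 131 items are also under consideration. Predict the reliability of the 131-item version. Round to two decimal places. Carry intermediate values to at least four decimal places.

The 129-item form is not needed; work directly from the 50-item form with n = 131/50 = 2.6200.
r_{131} = n·r / (1 + (n − 1)·r) = 1.3886 / 1.8586 ≈ 0.7471

0.75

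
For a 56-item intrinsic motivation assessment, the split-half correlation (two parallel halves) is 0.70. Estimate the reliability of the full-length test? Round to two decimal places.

0.82

Apply the Spearman-Brown correction with n = 2:
r_full = 2r_hh / (1 + r_hh) = 2 × 0.70 / (1 + 0.70)
r_full = 1.4000 / 1.7000 ≈ 0.8235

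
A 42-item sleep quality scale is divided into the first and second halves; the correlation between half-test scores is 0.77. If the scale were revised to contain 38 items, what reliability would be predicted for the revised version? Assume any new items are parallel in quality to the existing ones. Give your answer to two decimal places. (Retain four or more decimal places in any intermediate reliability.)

0.86

Spearman-Brown correction (n = 2): r_full = 2·0.77/(1 + 0.77) = 0.8701
Length factor from 42 to 38 items: n = 38/42 = 0.9048
r_new = n·r_full / (1 + (n − 1)·r_full) = 0.7873 / 0.9172 ≈ 0.8584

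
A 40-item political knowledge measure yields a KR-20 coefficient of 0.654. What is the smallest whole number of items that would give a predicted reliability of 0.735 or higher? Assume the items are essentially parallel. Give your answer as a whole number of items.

n = [0.735 × 0.346] / [0.654 × 0.265]
  = 0.254310 / 0.173310 = 1.4674
So the test needs 1.4674 × 40 ≈ 58.70 items; rounding up, 59.

59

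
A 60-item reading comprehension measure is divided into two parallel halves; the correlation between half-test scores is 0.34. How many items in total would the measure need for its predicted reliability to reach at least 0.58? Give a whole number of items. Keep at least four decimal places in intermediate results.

81

Corrected full-test reliability: r_full = 2 × 0.34 / (1 + 0.34) ≈ 0.5075
Solve Spearman-Brown for n: n = 0.58(1 − 0.5075) / [0.5075(1 − 0.58)] = 1.3401
Required items = 1.3401 × 60 = 80.41, so 81 items.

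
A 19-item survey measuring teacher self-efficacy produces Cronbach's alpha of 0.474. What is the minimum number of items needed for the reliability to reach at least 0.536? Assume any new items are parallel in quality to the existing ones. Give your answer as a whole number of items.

Invert Spearman-Brown to solve for n:
n = r_target (1 − r_old) / [ r_old (1 − r_target) ]
n = [0.536 × 0.526] / [0.474 × 0.464]
n = 0.281936 / 0.219936 ≈ 1.2819
So the test needs 1.2819 × 19 ≈ 24.36 items; rounding up, 25.

25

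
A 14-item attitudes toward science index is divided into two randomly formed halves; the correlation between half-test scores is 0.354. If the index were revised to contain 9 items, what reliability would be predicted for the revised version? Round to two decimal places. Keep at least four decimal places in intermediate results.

Full-test reliability from the split-half r: r_full = 2(0.354)/(1 + 0.354) = 0.5229
Length factor from 14 to 9 items: n = 9/14 = 0.6429
r_new = n·r_full / (1 + (n − 1)·r_full) = 0.3362 / 0.8133 ≈ 0.4134

0.41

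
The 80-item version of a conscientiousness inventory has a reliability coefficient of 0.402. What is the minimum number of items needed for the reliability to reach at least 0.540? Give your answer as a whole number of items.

n = [0.540 × 0.598] / [0.402 × 0.460]
n = 0.322920 / 0.184920 ≈ 1.7463
Items needed = n × 80 = 1.7463 × 80 ≈ 139.70 → round up to 140

140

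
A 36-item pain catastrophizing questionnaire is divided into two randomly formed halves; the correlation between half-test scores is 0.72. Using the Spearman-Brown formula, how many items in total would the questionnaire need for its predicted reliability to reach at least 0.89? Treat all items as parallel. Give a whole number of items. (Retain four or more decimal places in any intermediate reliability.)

Corrected full-test reliability: r_full = 2 × 0.72 / (1 + 0.72) ≈ 0.8372
Solve Spearman-Brown for n: n = 0.89(1 − 0.8372) / [0.8372(1 − 0.89)] = 1.5733
Required items = 1.5733 × 36 = 56.64, so 57 items.

57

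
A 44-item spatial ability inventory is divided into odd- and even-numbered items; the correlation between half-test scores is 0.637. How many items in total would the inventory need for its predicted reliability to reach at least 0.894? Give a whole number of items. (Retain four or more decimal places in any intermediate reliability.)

106

Corrected full-test reliability: r_full = 2 × 0.637 / (1 + 0.637) ≈ 0.7783
Solve Spearman-Brown for n: n = 0.894(1 − 0.7783) / [0.7783(1 − 0.894)] = 2.4024
Required items = 2.4024 × 44 = 105.71, so 106 items.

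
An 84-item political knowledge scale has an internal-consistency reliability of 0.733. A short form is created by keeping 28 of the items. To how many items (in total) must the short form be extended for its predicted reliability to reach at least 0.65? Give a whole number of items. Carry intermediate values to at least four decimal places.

Short-form reliability: n = 28/84 = 0.3333; r_28 = n·r/(1+(n−1)r) ≈ 0.4778
Then solve for n' with r_old = 0.4778, r_target = 0.65: n' = 0.65(1 − 0.4778)/[0.4778(1 − 0.65)] = 2.0297
Items = 2.0297 × 28 ≈ 56.83 → 57

57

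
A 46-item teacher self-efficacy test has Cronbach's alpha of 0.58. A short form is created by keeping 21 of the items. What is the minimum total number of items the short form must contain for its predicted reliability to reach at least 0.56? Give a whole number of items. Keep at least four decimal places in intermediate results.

First, r for the 21-item form: n = 21/46 = 0.4565, so r_21 = 0.4565·0.58/(1 + (0.4565 − 1)·0.58) = 0.3867
Then solve for n' with r_old = 0.3867, r_target = 0.56: n' = 0.56(1 − 0.3867)/[0.3867(1 − 0.56)] = 2.0185
Items = 2.0185 × 21 ≈ 42.39 → 43

43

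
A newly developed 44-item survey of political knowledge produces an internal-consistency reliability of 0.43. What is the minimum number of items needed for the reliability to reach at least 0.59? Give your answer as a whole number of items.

n = 0.59 × (1 − 0.43) / [ 0.43 × (1 − 0.59) ]
  = 0.3363 / 0.1763 = 1.9075
Items needed = n × 44 = 1.9075 × 44 ≈ 83.93 → round up to 84

84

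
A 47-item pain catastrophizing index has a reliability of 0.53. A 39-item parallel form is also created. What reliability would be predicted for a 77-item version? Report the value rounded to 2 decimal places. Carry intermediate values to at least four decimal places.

Only the ratio of lengths matters: n = 77/47 = 1.6383
r_{77} = n·r / (1 + (n − 1)·r) = 0.8683 / 1.3383 ≈ 0.6488

0.65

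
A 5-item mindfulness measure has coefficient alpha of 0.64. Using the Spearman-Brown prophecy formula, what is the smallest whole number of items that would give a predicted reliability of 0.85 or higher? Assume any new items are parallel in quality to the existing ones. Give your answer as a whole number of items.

16

Spearman-Brown solved for the length factor n:
n = r*(1 − r) / [ r (1 − r*) ]
n = 0.85 × (1 − 0.64) / [ 0.64 × (1 − 0.85) ]
  = 0.3060 / 0.0960 = 3.1875
So the test needs 3.1875 × 5 ≈ 15.94 items; rounding up, 16.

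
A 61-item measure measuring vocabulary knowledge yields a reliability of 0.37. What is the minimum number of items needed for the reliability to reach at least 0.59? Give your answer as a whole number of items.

150

Spearman-Brown solved for the length factor n:
n = r*(1 − r) / [ r (1 − r*) ]
n = [0.59 × 0.63] / [0.37 × 0.41]
  = 0.3717 / 0.1517 = 2.4502
So the test needs 2.4502 × 61 ≈ 149.46 items; rounding up, 150.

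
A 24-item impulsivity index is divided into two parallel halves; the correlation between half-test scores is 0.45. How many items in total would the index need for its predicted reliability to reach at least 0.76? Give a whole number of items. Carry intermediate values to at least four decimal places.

r_full = 2(0.45)/(1 + 0.45) = 0.6207
Solve Spearman-Brown for n: n = 0.76(1 − 0.6207) / [0.6207(1 − 0.76)] = 1.9351
Required items = 1.9351 × 24 = 46.44, so 47 items.

47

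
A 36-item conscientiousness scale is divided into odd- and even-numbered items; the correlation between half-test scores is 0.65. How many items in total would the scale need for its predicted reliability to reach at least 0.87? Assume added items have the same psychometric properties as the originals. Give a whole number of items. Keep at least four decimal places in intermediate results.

65

Corrected full-test reliability: r_full = 2 × 0.65 / (1 + 0.65) ≈ 0.7879
n = r_tgt(1 − r_full) / [r_full(1 − r_tgt)] = 0.87 × 0.2121 / (0.7879 × 0.13) ≈ 1.8015
Items = 1.8015 × 36 ≈ 64.85 → 65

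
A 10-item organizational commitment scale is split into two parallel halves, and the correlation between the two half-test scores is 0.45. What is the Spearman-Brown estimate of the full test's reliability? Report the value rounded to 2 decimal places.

0.62

Each half is half the length of the full test, so the full test is n = 2 times a half.
r_full = 2r_hh / (1 + r_hh) = 2 × 0.45 / (1 + 0.45)
r_full = 0.9000 / 1.4500 ≈ 0.6207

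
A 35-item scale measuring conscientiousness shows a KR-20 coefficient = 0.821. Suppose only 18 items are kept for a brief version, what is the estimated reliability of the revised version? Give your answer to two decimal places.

0.70

n = 18/35 = 0.5143
Apply the Spearman-Brown prophecy formula, r' = nr / [1 + (n − 1)r]:
r_new = (0.5143 × 0.821) / (1 + (0.5143 − 1) × 0.821)
     = 0.4222 / 0.6012 = 0.7023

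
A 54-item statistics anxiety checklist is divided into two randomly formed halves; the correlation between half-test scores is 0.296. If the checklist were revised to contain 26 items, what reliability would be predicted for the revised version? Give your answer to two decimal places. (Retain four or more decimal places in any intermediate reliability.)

0.29

Spearman-Brown correction (n = 2): r_full = 2·0.296/(1 + 0.296) = 0.4568
Length factor from 54 to 26 items: n = 26/54 = 0.4815
r_new = n·r_full / (1 + (n − 1)·r_full) = 0.2199 / 0.7631 ≈ 0.2882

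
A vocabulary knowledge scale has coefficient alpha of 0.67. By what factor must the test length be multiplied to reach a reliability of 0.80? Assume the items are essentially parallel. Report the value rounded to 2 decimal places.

1.97

n = 0.80(1 − 0.67) / [0.67(1 − 0.80)]
n = 0.2640 / 0.1340 ≈ 1.9701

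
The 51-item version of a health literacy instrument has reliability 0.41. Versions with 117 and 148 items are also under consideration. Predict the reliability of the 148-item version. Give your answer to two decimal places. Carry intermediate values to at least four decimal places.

0.67

The 117-item form is not needed; work directly from the 51-item form with n = 148/51 = 2.9020.
r_{148} = n·r / (1 + (n − 1)·r) = 1.1898 / 1.7798 ≈ 0.6685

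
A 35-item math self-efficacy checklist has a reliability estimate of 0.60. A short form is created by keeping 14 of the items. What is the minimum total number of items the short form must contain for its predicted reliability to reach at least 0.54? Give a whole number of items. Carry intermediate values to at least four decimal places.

Short-form reliability: n = 14/35 = 0.4000; r_14 = n·r/(1+(n−1)r) ≈ 0.3750
Then solve for n' with r_old = 0.3750, r_target = 0.54: n' = 0.54(1 − 0.3750)/[0.3750(1 − 0.54)] = 1.9565
Items = 1.9565 × 14 ≈ 27.39 → 28

28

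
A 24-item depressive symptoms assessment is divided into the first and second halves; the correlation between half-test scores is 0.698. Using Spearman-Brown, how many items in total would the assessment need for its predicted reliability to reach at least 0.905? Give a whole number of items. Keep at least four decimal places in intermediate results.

50

Corrected full-test reliability: r_full = 2 × 0.698 / (1 + 0.698) ≈ 0.8221
n = r_tgt(1 − r_full) / [r_full(1 − r_tgt)] = 0.905 × 0.1779 / (0.8221 × 0.095) ≈ 2.0615
Required items = 2.0615 × 24 = 49.48, so 50 items.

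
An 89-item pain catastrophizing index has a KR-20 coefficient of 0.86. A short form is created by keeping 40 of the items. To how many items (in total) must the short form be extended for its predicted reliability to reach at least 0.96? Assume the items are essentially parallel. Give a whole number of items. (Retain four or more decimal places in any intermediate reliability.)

348

First, r for the 40-item form: n = 40/89 = 0.4494, so r_40 = 0.4494·0.86/(1 + (0.4494 − 1)·0.86) = 0.7341
Length factor from the short form to reach 0.96: n' = 0.96(1 − 0.7341) / [0.7341(1 − 0.96)] ≈ 8.6931
Items = 8.6931 × 40 ≈ 347.72 → 348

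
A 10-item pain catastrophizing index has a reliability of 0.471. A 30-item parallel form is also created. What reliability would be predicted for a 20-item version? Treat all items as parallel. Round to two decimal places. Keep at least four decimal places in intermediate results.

Only the ratio of lengths matters: n = 20/10 = 2.0000
r_{20} = n·r / (1 + (n − 1)·r) = 0.9420 / 1.4710 ≈ 0.6404

0.64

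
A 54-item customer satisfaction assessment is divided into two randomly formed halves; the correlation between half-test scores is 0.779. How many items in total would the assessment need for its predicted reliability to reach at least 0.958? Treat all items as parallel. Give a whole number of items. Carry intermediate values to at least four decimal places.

175

Corrected full-test reliability: r_full = 2 × 0.779 / (1 + 0.779) ≈ 0.8758
Solve Spearman-Brown for n: n = 0.958(1 − 0.8758) / [0.8758(1 − 0.958)] = 3.2347
Required items = 3.2347 × 54 = 174.67, so 175 items.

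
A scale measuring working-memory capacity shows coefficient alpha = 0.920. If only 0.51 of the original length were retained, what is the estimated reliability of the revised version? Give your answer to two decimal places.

Apply the Spearman-Brown prophecy formula, r' = nr / [1 + (n − 1)r]:
r_new = 0.51·0.920 / [1 + (0.51 − 1)·0.920]
     = 0.4692 / 0.5492 = 0.8543

0.85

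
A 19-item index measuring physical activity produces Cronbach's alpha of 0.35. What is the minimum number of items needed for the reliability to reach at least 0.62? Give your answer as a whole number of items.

58

Rearranging the Spearman-Brown formula for n,
n = r*(1 − r) / [ r (1 − r*) ]
n = [0.62 × 0.65] / [0.35 × 0.38]
n = 0.4030 / 0.1330 ≈ 3.0301
So the test needs 3.0301 × 19 ≈ 57.57 items; rounding up, 58.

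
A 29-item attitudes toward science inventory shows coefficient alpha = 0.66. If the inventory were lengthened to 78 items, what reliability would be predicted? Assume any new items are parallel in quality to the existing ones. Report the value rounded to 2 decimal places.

0.84

The new length is 78/29 = 2.6897 times the old.
Apply the Spearman-Brown prophecy formula, r' = nr / [1 + (n − 1)r]:
r_new = 2.6897·0.66 / [1 + (2.6897 − 1)·0.66]
     = 1.7752 / 2.1152 = 0.8393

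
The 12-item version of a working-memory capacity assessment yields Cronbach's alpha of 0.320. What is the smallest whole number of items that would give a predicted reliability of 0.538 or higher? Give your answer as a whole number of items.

30

n = 0.538 × (1 − 0.320) / [ 0.320 × (1 − 0.538) ]
  = 0.365840 / 0.147840 = 2.4746
Items needed = n × 12 = 2.4746 × 12 ≈ 29.70 → round up to 30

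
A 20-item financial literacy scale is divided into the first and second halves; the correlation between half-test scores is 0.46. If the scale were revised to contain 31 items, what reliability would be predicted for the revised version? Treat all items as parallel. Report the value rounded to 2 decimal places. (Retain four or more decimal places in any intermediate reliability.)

0.73

First correct the split-half correlation to full-test reliability: r_full = 2 × 0.46 / (1 + 0.46) ≈ 0.6301
Length factor from 20 to 31 items: n = 31/20 = 1.5500
r_new = n·r_full / (1 + (n − 1)·r_full) = 0.9767 / 1.3466 ≈ 0.7253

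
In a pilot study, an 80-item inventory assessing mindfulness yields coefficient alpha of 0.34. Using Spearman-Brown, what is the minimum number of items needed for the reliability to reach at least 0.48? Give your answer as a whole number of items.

Spearman-Brown solved for the length factor n:
n = r*(1 − r) / [ r (1 − r*) ]
n = 0.48(1 − 0.34) / [0.34(1 − 0.48)]
n = 0.3168 / 0.1768 ≈ 1.7919
Items needed = n × 80 = 1.7919 × 80 ≈ 143.35 → round up to 144

144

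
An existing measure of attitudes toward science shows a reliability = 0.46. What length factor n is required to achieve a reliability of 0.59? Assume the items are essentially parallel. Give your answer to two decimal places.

1.69

n = 0.59 × (1 − 0.46) / [ 0.46 × (1 − 0.59) ]
  = 0.3186 / 0.1886 = 1.6893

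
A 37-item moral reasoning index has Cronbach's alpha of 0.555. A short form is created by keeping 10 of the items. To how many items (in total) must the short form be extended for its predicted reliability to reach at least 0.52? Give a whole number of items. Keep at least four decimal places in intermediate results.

First, r for the 10-item form: n = 10/37 = 0.2703, so r_10 = 0.2703·0.555/(1 + (0.2703 − 1)·0.555) = 0.2521
Length factor from the short form to reach 0.52: n' = 0.52(1 − 0.2521) / [0.2521(1 − 0.52)] ≈ 3.2139
Total items = 3.2139 × 10 = 32.14, rounded up to 33.

33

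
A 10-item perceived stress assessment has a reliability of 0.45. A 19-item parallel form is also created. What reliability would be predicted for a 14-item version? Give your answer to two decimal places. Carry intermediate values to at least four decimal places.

The 19-item form is not needed; work directly from the 10-item form with n = 14/10 = 1.4000.
r_{14} = n·r / (1 + (n − 1)·r) = 0.6300 / 1.1800 ≈ 0.5339

0.53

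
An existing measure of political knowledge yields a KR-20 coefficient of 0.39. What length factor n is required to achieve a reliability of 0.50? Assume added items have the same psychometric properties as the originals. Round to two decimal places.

n = 0.50 × (1 − 0.39) / [ 0.39 × (1 − 0.50) ]
  = 0.3050 / 0.1950 = 1.5641

1.56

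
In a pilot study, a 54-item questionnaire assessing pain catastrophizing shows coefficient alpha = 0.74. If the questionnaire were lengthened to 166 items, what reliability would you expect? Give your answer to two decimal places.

n = 166/54 = 3.0741
Apply the Spearman-Brown prophecy formula, r' = nr / [1 + (n − 1)r]:
r_new = 3.0741·0.74 / [1 + (3.0741 − 1)·0.74]
     = 2.2748 / 2.5348 = 0.8974

0.90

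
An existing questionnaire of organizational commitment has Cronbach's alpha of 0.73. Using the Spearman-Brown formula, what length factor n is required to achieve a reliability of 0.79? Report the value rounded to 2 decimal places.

1.39

Rearranging the Spearman-Brown formula for n,
n = r_target (1 − r_old) / [ r_old (1 − r_target) ]
n = [0.79 × 0.27] / [0.73 × 0.21]
n = 0.2133 / 0.1533 ≈ 1.3914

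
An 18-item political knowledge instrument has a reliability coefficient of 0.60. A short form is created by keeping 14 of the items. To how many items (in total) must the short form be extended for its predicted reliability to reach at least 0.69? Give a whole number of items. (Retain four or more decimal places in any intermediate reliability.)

First, r for the 14-item form: n = 14/18 = 0.7778, so r_14 = 0.7778·0.60/(1 + (0.7778 − 1)·0.60) = 0.5385
Length factor from the short form to reach 0.69: n' = 0.69(1 − 0.5385) / [0.5385(1 − 0.69)] ≈ 1.9075
Items = 1.9075 × 14 ≈ 26.70 → 27

27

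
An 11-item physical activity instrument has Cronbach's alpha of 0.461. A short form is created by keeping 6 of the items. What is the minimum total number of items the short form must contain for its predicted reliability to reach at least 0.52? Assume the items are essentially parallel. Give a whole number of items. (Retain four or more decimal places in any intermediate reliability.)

14

Short-form reliability: n = 6/11 = 0.5455; r_6 = n·r/(1+(n−1)r) ≈ 0.3181
Then solve for n' with r_old = 0.3181, r_target = 0.52: n' = 0.52(1 − 0.3181)/[0.3181(1 − 0.52)] = 2.3223
Items = 2.3223 × 6 ≈ 13.93 → 14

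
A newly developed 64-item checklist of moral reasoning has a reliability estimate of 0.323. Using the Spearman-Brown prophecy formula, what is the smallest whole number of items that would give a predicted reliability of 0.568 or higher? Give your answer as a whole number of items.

n = [0.568 × 0.677] / [0.323 × 0.432]
  = 0.384536 / 0.139536 = 2.7558
So the test needs 2.7558 × 64 ≈ 176.37 items; rounding up, 177.

177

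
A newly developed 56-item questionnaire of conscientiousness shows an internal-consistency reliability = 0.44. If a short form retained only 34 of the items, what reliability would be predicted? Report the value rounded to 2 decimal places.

0.32

n = 34/56 = 0.6071
r_new = 0.6071·0.44 / [1 + (0.6071 − 1)·0.44]
r_new = 0.2671 / 0.8271 ≈ 0.3229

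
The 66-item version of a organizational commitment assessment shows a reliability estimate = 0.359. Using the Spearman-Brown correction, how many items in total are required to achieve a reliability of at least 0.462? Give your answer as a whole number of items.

102

n = 0.462 × (1 − 0.359) / [ 0.359 × (1 − 0.462) ]
  = 0.296142 / 0.193142 = 1.5333
1.5333 × 66 = 101.20 → 102 items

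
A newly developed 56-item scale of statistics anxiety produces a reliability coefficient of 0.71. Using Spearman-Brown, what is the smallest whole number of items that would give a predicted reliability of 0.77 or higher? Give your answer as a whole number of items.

Spearman-Brown solved for the length factor n:
n = r_target (1 − r_old) / [ r_old (1 − r_target) ]
n = [0.77 × 0.29] / [0.71 × 0.23]
  = 0.2233 / 0.1633 = 1.3674
Items needed = n × 56 = 1.3674 × 56 ≈ 76.57 → round up to 77

77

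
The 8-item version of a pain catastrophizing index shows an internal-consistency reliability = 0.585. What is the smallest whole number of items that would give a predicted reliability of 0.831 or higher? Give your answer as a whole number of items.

28

n = [0.831 × 0.415] / [0.585 × 0.169]
n = 0.344865 / 0.098865 ≈ 3.4882
So the test needs 3.4882 × 8 ≈ 27.91 items; rounding up, 28.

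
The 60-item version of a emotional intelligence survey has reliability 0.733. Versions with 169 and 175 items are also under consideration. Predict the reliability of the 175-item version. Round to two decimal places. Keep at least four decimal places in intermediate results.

Only the ratio of lengths matters: n = 175/60 = 2.9167
r_{175} = n·r / (1 + (n − 1)·r) = 2.1379 / 2.4049 ≈ 0.8890

0.89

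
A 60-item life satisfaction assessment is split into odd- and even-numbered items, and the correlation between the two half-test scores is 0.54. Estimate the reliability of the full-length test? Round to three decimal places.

0.701

Each half is half the length of the full test, so the full test is n = 2 times a half.
r_full = 2r_hh / (1 + r_hh) = 2 × 0.54 / (1 + 0.54)
r_full = 1.0800 / 1.5400 ≈ 0.7013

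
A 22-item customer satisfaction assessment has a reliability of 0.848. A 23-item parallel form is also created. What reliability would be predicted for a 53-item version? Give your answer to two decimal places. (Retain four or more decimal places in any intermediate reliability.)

0.93

Only the ratio of lengths matters: n = 53/22 = 2.4091
r_{53} = n·r / (1 + (n − 1)·r) = 2.0429 / 2.1949 ≈ 0.9307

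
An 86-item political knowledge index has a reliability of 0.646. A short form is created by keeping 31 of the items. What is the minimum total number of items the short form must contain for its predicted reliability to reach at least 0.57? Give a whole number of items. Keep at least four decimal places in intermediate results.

Short-form reliability: n = 31/86 = 0.3605; r_31 = n·r/(1+(n−1)r) ≈ 0.3968
Length factor from the short form to reach 0.57: n' = 0.57(1 − 0.3968) / [0.3968(1 − 0.57)] ≈ 2.0151
Total items = 2.0151 × 31 = 62.47, rounded up to 63.

63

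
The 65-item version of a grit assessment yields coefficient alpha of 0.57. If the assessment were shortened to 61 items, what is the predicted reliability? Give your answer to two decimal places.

The new length is 61/65 = 0.9385 times the old.
By Spearman-Brown, r_new = n r / (1 + (n − 1) r).
r_new = 0.9385·0.57 / [1 + (0.9385 − 1)·0.57]
     = 0.5349 / 0.9649 = 0.5544

0.55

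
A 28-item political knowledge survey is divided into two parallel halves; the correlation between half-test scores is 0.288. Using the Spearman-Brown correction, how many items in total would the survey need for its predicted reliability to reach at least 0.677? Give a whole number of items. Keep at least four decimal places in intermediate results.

73

r_full = 2(0.288)/(1 + 0.288) = 0.4472
Solve Spearman-Brown for n: n = 0.677(1 − 0.4472) / [0.4472(1 − 0.677)] = 2.5909
Items = 2.5909 × 28 ≈ 72.55 → 73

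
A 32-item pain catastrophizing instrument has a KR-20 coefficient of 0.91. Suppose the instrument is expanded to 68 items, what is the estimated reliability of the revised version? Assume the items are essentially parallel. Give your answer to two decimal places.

0.96

The new length is 68/32 = 2.125 times the old.
r_new = 2.125·0.91 / [1 + (2.125 − 1)·0.91]
     = 1.9338 / 2.0237 = 0.9556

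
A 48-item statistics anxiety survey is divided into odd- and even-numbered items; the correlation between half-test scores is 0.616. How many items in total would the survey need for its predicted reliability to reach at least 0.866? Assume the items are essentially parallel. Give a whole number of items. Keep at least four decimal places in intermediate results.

r_full = 2(0.616)/(1 + 0.616) = 0.7624
Solve Spearman-Brown for n: n = 0.866(1 − 0.7624) / [0.7624(1 − 0.866)] = 2.0141
Items = 2.0141 × 48 ≈ 96.68 → 97

97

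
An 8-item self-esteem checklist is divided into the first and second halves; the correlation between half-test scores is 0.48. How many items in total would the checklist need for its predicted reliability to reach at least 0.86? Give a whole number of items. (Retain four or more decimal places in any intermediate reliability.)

r_full = 2(0.48)/(1 + 0.48) = 0.6486
Solve Spearman-Brown for n: n = 0.86(1 − 0.6486) / [0.6486(1 − 0.86)] = 3.3281
Required items = 3.3281 × 8 = 26.62, so 27 items.

27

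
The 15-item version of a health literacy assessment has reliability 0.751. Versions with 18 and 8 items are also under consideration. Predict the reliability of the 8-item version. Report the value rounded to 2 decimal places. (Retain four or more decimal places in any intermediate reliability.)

0.62

Only the ratio of lengths matters: n = 8/15 = 0.5333
r_{8} = n·r / (1 + (n − 1)·r) = 0.4005 / 0.6495 ≈ 0.6166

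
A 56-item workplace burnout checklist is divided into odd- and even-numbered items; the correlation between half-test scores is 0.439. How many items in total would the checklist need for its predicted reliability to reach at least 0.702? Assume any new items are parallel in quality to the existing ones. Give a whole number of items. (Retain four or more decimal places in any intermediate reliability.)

r_full = 2(0.439)/(1 + 0.439) = 0.6101
n = r_tgt(1 − r_full) / [r_full(1 − r_tgt)] = 0.702 × 0.3899 / (0.6101 × 0.298) ≈ 1.5055
Items = 1.5055 × 56 ≈ 84.31 → 85

85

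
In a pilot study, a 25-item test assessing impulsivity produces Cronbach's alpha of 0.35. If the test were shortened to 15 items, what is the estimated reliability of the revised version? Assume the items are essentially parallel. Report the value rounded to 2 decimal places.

Length ratio n = 15/25 = 0.6
Spearman-Brown: r_new = n·r / (1 + (n − 1)·r)
r_new = 0.6·0.35 / [1 + (0.6 − 1)·0.35]
r_new = 0.2100 / 0.8600 ≈ 0.2442

0.24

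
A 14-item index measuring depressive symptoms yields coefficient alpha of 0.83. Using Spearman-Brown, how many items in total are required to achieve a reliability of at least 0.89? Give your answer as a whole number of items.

24

Spearman-Brown solved for the length factor n:
n = r*(1 − r) / [ r (1 − r*) ]
n = 0.89 × (1 − 0.83) / [ 0.83 × (1 − 0.89) ]
n = 0.1513 / 0.0913 ≈ 1.6572
So the test needs 1.6572 × 14 ≈ 23.20 items; rounding up, 24.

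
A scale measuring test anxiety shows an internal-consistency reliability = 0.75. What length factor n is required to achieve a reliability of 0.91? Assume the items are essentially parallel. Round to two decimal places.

3.37

Invert Spearman-Brown to solve for n:
n = r*(1 − r) / [ r (1 − r*) ]
n = [0.91 × 0.25] / [0.75 × 0.09]
  = 0.2275 / 0.0675 = 3.3704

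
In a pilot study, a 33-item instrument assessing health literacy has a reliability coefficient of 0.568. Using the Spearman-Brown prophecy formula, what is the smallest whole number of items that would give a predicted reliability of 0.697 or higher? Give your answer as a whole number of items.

58

Spearman-Brown solved for the length factor n:
n = r*(1 − r) / [ r (1 − r*) ]
n = [0.697 × 0.432] / [0.568 × 0.303]
n = 0.301104 / 0.172104 ≈ 1.7495
1.7495 × 33 = 57.73 → 58 items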